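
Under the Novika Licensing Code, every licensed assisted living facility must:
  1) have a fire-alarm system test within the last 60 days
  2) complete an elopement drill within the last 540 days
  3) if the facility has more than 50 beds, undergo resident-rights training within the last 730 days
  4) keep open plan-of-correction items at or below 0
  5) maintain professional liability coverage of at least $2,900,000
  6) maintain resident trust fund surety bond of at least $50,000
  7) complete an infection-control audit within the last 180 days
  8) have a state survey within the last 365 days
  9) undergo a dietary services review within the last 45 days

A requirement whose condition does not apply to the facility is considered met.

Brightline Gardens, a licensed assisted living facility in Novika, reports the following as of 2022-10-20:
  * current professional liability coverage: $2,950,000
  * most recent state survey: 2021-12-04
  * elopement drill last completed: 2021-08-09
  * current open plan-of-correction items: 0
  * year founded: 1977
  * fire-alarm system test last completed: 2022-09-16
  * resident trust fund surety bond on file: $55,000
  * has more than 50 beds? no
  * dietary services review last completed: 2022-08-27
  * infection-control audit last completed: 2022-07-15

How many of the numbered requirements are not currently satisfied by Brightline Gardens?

1

1. fire-alarm system test 34 days ago vs limit 60 → met
2. elopement drill 437 days ago vs limit 540 → met
3. condition 'has more than 50 beds' does not hold → requirement n/a → met
4. open plan-of-correction items 0 ≤ 0 → met
5. professional liability coverage $2,950,000 ≥ $2,900,000 → met
6. resident trust fund surety bond $55,000 ≥ $50,000 → met
7. infection-control audit 97 days ago vs limit 180 → met
8. state survey 320 days ago vs limit 365 → met
9. dietary services review 54 days ago vs limit 45 → not met
Not met: 1 of 9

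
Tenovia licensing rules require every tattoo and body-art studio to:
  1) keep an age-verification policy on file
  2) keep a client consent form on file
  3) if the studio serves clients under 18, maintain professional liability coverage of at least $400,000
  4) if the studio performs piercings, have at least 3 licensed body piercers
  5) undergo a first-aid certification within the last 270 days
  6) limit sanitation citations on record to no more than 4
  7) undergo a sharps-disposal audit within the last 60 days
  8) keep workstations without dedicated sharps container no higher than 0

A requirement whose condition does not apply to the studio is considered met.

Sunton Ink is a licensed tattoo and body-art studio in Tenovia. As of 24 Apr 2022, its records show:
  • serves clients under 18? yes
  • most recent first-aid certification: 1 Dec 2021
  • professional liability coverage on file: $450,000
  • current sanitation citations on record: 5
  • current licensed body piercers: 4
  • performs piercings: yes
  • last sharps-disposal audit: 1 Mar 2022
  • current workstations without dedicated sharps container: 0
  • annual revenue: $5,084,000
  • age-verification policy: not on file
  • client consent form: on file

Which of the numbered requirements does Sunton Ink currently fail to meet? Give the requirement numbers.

1. age-verification policy absent → not met
2. client consent form present → met
3. condition 'serves clients under 18' holds; professional liability coverage $450,000 ≥ $400,000 → met
4. condition 'performs piercings' holds; licensed body piercers 4 ≥ 3 → met
5. first-aid certification 144 days ago vs limit 270 → met
6. sanitation citations on record 5 > 4 → not met
7. sharps-disposal audit 54 days ago vs limit 60 → met
8. workstations without dedicated sharps container 0 ≤ 0 → met
Not met: 1, 6

1, 6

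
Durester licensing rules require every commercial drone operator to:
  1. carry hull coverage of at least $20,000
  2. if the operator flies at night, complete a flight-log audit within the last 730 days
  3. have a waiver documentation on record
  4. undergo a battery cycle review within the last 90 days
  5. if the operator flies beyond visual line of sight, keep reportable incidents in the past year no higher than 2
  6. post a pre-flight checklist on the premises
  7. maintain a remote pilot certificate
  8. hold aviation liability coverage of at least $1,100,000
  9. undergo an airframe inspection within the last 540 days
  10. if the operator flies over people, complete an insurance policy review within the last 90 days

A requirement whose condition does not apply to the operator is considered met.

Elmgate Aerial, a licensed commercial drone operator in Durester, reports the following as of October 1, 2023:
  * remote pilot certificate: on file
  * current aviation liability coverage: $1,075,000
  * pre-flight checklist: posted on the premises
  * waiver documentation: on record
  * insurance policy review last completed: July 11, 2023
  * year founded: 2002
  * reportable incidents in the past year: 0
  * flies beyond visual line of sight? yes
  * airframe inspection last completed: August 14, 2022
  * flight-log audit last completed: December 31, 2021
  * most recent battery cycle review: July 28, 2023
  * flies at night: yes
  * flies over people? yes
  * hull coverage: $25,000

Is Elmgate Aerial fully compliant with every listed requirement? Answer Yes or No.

1. hull coverage $25,000 ≥ $20,000 → met
2. condition 'flies at night' holds; flight-log audit 639 days ago vs limit 730 → met
3. waiver documentation present → met
4. battery cycle review 65 days ago vs limit 90 → met
5. condition 'flies beyond visual line of sight' holds; reportable incidents in the past year 0 ≤ 2 → met
6. pre-flight checklist present → met
7. remote pilot certificate present → met
8. aviation liability coverage $1,075,000 < $1,100,000 → not met
9. airframe inspection 413 days ago vs limit 540 → met
10. condition 'flies over people' holds; insurance policy review 82 days ago vs limit 90 → met
Not met: 8

No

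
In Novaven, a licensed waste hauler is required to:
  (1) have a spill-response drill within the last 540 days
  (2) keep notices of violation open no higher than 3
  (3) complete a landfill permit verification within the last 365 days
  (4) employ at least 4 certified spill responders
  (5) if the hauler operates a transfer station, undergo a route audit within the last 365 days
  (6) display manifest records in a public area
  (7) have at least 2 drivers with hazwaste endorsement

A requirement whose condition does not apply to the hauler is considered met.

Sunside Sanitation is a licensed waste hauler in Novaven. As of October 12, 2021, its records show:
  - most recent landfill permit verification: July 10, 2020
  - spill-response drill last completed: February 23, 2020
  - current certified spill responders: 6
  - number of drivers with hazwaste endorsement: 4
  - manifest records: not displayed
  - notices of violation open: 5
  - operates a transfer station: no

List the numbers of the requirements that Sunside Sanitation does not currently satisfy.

1, 2, 3, 6

1. spill-response drill 597 days ago vs limit 540 → not met
2. notices of violation open 5 > 3 → not met
3. landfill permit verification 459 days ago vs limit 365 → not met
4. certified spill responders 6 ≥ 4 → met
5. condition 'operates a transfer station' does not hold → requirement n/a → met
6. manifest records absent → not met
7. drivers with hazwaste endorsement 4 ≥ 2 → met
Not met: 1, 2, 3, 6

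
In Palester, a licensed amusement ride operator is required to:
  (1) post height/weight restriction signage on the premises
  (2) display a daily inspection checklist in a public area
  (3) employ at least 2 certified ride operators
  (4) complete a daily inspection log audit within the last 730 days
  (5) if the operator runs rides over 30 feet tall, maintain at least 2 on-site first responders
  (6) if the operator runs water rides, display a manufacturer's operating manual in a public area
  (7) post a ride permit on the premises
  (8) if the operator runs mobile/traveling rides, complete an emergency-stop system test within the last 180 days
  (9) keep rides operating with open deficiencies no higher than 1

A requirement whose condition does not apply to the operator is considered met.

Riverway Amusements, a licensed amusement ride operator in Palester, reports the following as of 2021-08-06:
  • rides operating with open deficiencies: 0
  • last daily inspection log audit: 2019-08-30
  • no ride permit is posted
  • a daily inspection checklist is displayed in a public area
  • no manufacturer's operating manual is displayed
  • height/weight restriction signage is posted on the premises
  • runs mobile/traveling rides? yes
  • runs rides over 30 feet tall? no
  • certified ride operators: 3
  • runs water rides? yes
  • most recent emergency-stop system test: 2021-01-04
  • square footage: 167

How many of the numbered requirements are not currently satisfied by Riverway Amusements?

3

1. height/weight restriction signage present → met
2. daily inspection checklist present → met
3. certified ride operators 3 ≥ 2 → met
4. daily inspection log audit 707 days ago vs limit 730 → met
5. condition 'runs rides over 30 feet tall' does not hold → requirement n/a → met
6. condition 'runs water rides' holds; manufacturer's operating manual absent → not met
7. ride permit absent → not met
8. condition 'runs mobile/traveling rides' holds; emergency-stop system test 214 days ago vs limit 180 → not met
9. rides operating with open deficiencies 0 ≤ 1 → met
Not met: 3 of 9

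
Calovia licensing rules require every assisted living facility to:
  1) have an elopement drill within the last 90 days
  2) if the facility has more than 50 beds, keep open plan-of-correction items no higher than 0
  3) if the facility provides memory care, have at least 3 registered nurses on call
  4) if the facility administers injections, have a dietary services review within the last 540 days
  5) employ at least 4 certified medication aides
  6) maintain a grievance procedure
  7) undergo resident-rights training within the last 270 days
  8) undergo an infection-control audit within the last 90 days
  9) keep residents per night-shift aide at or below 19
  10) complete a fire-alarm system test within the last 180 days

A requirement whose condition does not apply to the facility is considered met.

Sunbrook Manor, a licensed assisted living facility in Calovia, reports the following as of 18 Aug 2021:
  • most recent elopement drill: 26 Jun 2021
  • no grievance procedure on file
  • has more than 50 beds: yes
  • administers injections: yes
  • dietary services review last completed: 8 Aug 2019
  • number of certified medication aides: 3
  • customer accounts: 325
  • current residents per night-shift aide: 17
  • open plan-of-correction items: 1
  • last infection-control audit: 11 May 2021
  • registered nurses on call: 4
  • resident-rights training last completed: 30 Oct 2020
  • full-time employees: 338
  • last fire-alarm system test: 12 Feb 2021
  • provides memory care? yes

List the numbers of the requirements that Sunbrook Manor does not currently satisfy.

2, 4, 5, 6, 7, 8, 10

1. elopement drill 53 days ago vs limit 90 → met
2. condition 'has more than 50 beds' holds; open plan-of-correction items 1 > 0 → not met
3. condition 'provides memory care' holds; registered nurses on call 4 ≥ 3 → met
4. condition 'administers injections' holds; dietary services review 741 days ago vs limit 540 → not met
5. certified medication aides 3 < 4 → not met
6. grievance procedure absent → not met
7. resident-rights training 292 days ago vs limit 270 → not met
8. infection-control audit 99 days ago vs limit 90 → not met
9. residents per night-shift aide 17 ≤ 19 → met
10. fire-alarm system test 187 days ago vs limit 180 → not met
Not met: 2, 4, 5, 6, 7, 8, 10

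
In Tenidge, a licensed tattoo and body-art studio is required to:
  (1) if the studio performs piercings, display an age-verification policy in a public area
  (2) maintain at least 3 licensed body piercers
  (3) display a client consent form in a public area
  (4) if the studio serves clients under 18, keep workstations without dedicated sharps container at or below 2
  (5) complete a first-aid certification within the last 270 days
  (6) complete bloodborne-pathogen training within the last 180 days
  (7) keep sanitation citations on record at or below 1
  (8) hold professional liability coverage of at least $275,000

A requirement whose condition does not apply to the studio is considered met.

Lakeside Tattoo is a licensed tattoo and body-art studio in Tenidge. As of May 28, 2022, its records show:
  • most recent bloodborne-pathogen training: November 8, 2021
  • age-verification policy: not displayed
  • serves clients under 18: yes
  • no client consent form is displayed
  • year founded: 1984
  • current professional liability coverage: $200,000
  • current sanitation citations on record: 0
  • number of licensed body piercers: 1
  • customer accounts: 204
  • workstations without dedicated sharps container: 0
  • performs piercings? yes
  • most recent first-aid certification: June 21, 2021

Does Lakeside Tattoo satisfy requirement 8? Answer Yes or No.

No

8. professional liability coverage $200,000 < $275,000 → not met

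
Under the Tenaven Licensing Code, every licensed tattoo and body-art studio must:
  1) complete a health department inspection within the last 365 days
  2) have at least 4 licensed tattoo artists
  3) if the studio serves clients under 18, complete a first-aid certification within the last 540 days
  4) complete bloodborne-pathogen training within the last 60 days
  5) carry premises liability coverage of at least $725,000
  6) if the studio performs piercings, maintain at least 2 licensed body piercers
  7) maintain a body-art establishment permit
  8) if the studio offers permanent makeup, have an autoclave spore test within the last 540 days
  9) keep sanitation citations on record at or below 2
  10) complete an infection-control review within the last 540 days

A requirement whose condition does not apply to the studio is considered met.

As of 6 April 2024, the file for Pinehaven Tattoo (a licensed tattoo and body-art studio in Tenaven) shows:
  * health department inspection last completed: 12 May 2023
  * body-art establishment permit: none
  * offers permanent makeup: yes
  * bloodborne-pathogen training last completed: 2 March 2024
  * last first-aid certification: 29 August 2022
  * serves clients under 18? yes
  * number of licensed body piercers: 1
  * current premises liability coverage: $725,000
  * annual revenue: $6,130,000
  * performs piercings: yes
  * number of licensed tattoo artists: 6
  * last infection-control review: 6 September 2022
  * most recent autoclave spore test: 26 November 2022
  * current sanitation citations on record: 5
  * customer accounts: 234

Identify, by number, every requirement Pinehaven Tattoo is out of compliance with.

1. health department inspection 330 days ago vs limit 365 → met
2. licensed tattoo artists 6 ≥ 4 → met
3. condition 'serves clients under 18' holds; first-aid certification 586 days ago vs limit 540 → not met
4. bloodborne-pathogen training 35 days ago vs limit 60 → met
5. premises liability coverage $725,000 ≥ $725,000 → met
6. condition 'performs piercings' holds; licensed body piercers 1 < 2 → not met
7. body-art establishment permit absent → not met
8. condition 'offers permanent makeup' holds; autoclave spore test 497 days ago vs limit 540 → met
9. sanitation citations on record 5 > 2 → not met
10. infection-control review 578 days ago vs limit 540 → not met
Not met: 3, 6, 7, 9, 10

3, 6, 7, 9, 10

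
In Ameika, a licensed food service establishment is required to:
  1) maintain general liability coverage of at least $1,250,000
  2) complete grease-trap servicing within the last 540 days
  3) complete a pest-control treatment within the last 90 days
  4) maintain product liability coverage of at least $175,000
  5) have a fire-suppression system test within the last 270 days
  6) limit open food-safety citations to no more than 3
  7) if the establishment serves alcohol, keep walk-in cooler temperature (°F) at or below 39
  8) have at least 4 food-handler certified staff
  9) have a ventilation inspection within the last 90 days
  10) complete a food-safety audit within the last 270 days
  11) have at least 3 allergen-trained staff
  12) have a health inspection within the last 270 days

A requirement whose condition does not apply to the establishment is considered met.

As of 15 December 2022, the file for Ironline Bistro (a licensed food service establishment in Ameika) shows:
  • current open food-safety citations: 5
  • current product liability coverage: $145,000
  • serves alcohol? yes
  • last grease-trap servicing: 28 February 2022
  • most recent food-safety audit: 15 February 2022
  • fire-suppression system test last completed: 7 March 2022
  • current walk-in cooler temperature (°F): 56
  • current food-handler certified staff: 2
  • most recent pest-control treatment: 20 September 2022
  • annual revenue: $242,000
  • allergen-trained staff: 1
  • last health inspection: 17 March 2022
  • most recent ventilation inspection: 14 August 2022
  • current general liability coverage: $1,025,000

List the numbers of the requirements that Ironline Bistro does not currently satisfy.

1. general liability coverage $1,025,000 < $1,250,000 → not met
2. grease-trap servicing 290 days ago vs limit 540 → met
3. pest-control treatment 86 days ago vs limit 90 → met
4. product liability coverage $145,000 < $175,000 → not met
5. fire-suppression system test 283 days ago vs limit 270 → not met
6. open food-safety citations 5 > 3 → not met
7. condition 'serves alcohol' holds; walk-in cooler temperature (°F) 56 > 39 → not met
8. food-handler certified staff 2 < 4 → not met
9. ventilation inspection 123 days ago vs limit 90 → not met
10. food-safety audit 303 days ago vs limit 270 → not met
11. allergen-trained staff 1 < 3 → not met
12. health inspection 273 days ago vs limit 270 → not met
Not met: 1, 4, 5, 6, 7, 8, 9, 10, 11, 12

1, 4, 5, 6, 7, 8, 9, 10, 11, 12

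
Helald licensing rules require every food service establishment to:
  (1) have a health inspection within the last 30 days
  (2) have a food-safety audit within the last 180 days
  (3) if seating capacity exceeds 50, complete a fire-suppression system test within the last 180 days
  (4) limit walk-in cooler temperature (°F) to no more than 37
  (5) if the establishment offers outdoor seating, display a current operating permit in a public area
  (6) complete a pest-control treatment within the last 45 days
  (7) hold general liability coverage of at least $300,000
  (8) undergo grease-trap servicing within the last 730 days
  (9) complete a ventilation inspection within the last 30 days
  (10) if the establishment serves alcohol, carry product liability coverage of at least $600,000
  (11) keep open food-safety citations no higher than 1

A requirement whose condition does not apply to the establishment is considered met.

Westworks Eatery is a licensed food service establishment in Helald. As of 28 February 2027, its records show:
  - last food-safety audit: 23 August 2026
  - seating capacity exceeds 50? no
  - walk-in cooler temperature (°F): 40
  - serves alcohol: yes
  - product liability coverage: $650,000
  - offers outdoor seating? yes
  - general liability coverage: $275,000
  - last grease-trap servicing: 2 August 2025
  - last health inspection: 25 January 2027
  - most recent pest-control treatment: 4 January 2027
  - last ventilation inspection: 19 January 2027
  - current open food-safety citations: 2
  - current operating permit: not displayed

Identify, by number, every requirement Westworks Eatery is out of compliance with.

1. health inspection 34 days ago vs limit 30 → not met
2. food-safety audit 189 days ago vs limit 180 → not met
3. condition 'seating capacity exceeds 50' does not hold → requirement n/a → met
4. walk-in cooler temperature (°F) 40 > 37 → not met
5. condition 'offers outdoor seating' holds; current operating permit absent → not met
6. pest-control treatment 55 days ago vs limit 45 → not met
7. general liability coverage $275,000 < $300,000 → not met
8. grease-trap servicing 575 days ago vs limit 730 → met
9. ventilation inspection 40 days ago vs limit 30 → not met
10. condition 'serves alcohol' holds; product liability coverage $650,000 ≥ $600,000 → met
11. open food-safety citations 2 > 1 → not met
Not met: 1, 2, 4, 5, 6, 7, 9, 11

1, 2, 4, 5, 6, 7, 9, 11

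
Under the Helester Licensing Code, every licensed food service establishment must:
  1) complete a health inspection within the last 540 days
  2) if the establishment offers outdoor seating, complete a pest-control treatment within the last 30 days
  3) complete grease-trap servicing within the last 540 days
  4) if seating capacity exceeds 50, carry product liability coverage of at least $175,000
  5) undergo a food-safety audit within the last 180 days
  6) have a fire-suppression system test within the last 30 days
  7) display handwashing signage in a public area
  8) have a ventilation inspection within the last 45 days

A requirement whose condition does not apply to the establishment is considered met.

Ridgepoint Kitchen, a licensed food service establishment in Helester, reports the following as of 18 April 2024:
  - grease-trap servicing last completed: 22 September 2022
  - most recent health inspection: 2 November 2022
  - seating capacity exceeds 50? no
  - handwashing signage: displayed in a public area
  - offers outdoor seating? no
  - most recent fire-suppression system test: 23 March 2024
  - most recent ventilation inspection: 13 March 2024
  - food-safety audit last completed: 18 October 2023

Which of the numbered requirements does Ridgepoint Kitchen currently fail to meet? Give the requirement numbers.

1. health inspection 533 days ago vs limit 540 → met
2. condition 'offers outdoor seating' does not hold → requirement n/a → met
3. grease-trap servicing 574 days ago vs limit 540 → not met
4. condition 'seating capacity exceeds 50' does not hold → requirement n/a → met
5. food-safety audit 183 days ago vs limit 180 → not met
6. fire-suppression system test 26 days ago vs limit 30 → met
7. handwashing signage present → met
8. ventilation inspection 36 days ago vs limit 45 → met
Not met: 3, 5

3, 5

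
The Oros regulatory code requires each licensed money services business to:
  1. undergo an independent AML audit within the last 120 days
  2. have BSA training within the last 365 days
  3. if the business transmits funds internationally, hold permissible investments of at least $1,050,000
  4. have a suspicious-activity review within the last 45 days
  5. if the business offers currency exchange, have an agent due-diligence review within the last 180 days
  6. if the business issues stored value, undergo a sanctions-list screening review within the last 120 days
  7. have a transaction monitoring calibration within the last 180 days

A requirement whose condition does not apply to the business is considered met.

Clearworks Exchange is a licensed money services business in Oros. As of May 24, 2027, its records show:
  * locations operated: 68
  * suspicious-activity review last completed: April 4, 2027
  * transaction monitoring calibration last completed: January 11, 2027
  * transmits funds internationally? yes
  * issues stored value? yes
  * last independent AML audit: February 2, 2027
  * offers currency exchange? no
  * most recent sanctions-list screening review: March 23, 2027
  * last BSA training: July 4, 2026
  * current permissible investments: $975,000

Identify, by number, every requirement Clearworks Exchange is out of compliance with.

1. independent AML audit 111 days ago vs limit 120 → met
2. BSA training 324 days ago vs limit 365 → met
3. condition 'transmits funds internationally' holds; permissible investments $975,000 < $1,050,000 → not met
4. suspicious-activity review 50 days ago vs limit 45 → not met
5. condition 'offers currency exchange' does not hold → requirement n/a → met
6. condition 'issues stored value' holds; sanctions-list screening review 62 days ago vs limit 120 → met
7. transaction monitoring calibration 133 days ago vs limit 180 → met
Not met: 3, 4

3, 4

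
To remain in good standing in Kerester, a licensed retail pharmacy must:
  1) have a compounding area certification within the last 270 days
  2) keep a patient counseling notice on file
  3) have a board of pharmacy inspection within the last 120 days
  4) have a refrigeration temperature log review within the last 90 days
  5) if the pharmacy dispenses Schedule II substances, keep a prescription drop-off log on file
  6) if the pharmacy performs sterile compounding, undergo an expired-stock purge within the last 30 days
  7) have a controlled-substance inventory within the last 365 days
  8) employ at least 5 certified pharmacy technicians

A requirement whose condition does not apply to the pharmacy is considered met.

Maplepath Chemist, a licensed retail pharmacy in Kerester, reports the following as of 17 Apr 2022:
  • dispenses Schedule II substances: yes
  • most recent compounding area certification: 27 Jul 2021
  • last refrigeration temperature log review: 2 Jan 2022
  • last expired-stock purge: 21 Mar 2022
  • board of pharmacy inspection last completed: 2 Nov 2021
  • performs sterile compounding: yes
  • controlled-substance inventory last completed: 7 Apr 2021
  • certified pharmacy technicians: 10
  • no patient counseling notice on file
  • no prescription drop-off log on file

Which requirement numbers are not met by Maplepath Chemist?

1. compounding area certification 264 days ago vs limit 270 → met
2. patient counseling notice absent → not met
3. board of pharmacy inspection 166 days ago vs limit 120 → not met
4. refrigeration temperature log review 105 days ago vs limit 90 → not met
5. condition 'dispenses Schedule II substances' holds; prescription drop-off log absent → not met
6. condition 'performs sterile compounding' holds; expired-stock purge 27 days ago vs limit 30 → met
7. controlled-substance inventory 375 days ago vs limit 365 → not met
8. certified pharmacy technicians 10 ≥ 5 → met
Not met: 2, 3, 4, 5, 7

2, 3, 4, 5, 7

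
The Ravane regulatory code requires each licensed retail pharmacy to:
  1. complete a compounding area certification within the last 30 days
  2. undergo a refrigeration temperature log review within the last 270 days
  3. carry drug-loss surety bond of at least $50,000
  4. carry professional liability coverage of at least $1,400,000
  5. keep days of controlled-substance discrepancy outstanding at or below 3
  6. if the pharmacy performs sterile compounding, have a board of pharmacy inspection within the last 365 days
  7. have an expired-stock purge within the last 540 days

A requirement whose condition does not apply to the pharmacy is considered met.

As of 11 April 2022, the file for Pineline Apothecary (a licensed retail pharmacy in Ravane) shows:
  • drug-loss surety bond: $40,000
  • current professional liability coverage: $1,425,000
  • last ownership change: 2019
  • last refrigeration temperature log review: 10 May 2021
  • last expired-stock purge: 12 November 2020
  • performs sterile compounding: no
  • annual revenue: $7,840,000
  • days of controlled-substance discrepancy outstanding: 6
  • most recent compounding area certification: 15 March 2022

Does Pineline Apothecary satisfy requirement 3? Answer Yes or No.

No

3. drug-loss surety bond $40,000 < $50,000 → not met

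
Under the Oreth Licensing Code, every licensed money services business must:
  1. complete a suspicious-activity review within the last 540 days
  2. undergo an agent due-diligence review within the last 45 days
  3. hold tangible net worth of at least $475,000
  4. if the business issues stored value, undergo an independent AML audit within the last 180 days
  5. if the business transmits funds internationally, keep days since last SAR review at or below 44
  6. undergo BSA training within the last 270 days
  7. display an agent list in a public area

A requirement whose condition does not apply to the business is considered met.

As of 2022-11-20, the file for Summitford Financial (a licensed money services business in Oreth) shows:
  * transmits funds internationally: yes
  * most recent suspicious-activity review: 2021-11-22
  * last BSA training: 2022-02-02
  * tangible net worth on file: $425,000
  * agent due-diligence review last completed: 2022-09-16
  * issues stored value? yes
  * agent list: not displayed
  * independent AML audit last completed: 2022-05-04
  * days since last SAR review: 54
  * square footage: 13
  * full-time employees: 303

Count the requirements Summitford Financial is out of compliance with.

6

1. suspicious-activity review 363 days ago vs limit 540 → met
2. agent due-diligence review 65 days ago vs limit 45 → not met
3. tangible net worth $425,000 < $475,000 → not met
4. condition 'issues stored value' holds; independent AML audit 200 days ago vs limit 180 → not met
5. condition 'transmits funds internationally' holds; days since last SAR review 54 > 44 → not met
6. BSA training 291 days ago vs limit 270 → not met
7. agent list absent → not met
Not met: 6 of 7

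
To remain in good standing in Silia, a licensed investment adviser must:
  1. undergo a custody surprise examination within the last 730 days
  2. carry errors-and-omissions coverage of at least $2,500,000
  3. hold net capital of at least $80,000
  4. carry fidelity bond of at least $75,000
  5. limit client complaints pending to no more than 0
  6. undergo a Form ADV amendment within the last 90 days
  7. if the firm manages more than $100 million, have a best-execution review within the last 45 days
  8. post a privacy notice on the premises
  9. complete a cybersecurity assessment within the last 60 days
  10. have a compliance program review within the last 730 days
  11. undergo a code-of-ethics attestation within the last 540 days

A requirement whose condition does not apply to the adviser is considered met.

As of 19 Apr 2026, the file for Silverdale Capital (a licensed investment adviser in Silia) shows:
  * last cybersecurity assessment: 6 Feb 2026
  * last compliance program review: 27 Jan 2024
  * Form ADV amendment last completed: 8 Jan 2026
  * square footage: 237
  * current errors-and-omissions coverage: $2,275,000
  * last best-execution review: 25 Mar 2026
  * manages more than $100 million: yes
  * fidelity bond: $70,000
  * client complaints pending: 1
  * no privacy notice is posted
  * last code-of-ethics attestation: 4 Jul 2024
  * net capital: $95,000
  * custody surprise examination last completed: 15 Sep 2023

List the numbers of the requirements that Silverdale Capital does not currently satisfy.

1, 2, 4, 5, 6, 8, 9, 10, 11

1. custody surprise examination 947 days ago vs limit 730 → not met
2. errors-and-omissions coverage $2,275,000 < $2,500,000 → not met
3. net capital $95,000 ≥ $80,000 → met
4. fidelity bond $70,000 < $75,000 → not met
5. client complaints pending 1 > 0 → not met
6. Form ADV amendment 101 days ago vs limit 90 → not met
7. condition 'manages more than $100 million' holds; best-execution review 25 days ago vs limit 45 → met
8. privacy notice absent → not met
9. cybersecurity assessment 72 days ago vs limit 60 → not met
10. compliance program review 813 days ago vs limit 730 → not met
11. code-of-ethics attestation 654 days ago vs limit 540 → not met
Not met: 1, 2, 4, 5, 6, 8, 9, 10, 11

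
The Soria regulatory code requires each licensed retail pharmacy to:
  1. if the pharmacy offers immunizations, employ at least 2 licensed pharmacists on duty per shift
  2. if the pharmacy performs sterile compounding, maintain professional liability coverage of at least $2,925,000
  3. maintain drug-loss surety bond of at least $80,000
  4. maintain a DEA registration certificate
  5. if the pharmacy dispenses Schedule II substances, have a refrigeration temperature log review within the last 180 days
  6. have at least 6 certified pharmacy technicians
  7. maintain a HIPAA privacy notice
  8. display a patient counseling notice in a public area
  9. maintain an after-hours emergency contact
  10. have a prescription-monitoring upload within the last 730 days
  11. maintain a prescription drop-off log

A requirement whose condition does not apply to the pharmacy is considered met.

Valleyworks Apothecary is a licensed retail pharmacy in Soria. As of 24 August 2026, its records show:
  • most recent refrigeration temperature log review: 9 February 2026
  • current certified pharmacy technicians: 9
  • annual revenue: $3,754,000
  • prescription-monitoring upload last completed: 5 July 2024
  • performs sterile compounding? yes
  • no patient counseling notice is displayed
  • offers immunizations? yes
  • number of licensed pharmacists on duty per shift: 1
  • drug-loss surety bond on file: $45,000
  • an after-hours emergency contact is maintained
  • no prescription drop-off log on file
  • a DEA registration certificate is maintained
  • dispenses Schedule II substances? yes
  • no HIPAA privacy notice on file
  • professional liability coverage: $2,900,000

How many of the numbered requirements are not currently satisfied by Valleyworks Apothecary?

1. condition 'offers immunizations' holds; licensed pharmacists on duty per shift 1 < 2 → not met
2. condition 'performs sterile compounding' holds; professional liability coverage $2,900,000 < $2,925,000 → not met
3. drug-loss surety bond $45,000 < $80,000 → not met
4. DEA registration certificate present → met
5. condition 'dispenses Schedule II substances' holds; refrigeration temperature log review 196 days ago vs limit 180 → not met
6. certified pharmacy technicians 9 ≥ 6 → met
7. HIPAA privacy notice absent → not met
8. patient counseling notice absent → not met
9. after-hours emergency contact present → met
10. prescription-monitoring upload 780 days ago vs limit 730 → not met
11. prescription drop-off log absent → not met
Not met: 8 of 11

8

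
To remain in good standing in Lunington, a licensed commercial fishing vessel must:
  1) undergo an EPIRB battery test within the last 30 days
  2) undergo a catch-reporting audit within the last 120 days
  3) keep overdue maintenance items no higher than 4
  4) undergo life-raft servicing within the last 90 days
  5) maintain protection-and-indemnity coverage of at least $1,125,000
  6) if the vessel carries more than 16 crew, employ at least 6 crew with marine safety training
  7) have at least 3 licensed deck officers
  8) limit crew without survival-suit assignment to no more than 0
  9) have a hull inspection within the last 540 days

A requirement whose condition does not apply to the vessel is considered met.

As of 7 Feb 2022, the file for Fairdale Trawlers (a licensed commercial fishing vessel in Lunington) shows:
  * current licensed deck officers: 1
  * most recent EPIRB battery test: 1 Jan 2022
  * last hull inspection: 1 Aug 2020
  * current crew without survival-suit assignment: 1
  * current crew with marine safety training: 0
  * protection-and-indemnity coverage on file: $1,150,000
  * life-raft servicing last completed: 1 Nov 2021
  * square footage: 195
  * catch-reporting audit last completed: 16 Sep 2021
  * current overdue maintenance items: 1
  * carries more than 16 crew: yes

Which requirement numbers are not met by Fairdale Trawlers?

1. EPIRB battery test 37 days ago vs limit 30 → not met
2. catch-reporting audit 144 days ago vs limit 120 → not met
3. overdue maintenance items 1 ≤ 4 → met
4. life-raft servicing 98 days ago vs limit 90 → not met
5. protection-and-indemnity coverage $1,150,000 ≥ $1,125,000 → met
6. condition 'carries more than 16 crew' holds; crew with marine safety training 0 < 6 → not met
7. licensed deck officers 1 < 3 → not met
8. crew without survival-suit assignment 1 > 0 → not met
9. hull inspection 555 days ago vs limit 540 → not met
Not met: 1, 2, 4, 6, 7, 8, 9

1, 2, 4, 6, 7, 8, 9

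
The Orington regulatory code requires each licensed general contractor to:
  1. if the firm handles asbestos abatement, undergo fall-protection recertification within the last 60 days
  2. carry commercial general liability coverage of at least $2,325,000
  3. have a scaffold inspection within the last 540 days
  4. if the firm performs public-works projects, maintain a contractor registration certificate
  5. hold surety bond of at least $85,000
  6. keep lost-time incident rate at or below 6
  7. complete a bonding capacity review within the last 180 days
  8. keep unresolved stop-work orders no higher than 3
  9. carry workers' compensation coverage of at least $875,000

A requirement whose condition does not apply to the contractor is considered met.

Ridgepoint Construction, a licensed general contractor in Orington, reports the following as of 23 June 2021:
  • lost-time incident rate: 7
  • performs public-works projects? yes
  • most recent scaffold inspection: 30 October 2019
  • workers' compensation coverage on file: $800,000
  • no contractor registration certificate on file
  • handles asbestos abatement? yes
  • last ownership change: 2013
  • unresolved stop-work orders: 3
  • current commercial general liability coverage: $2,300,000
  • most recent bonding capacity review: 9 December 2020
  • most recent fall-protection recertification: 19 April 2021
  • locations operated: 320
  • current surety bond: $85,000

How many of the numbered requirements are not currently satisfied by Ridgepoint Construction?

1. condition 'handles asbestos abatement' holds; fall-protection recertification 65 days ago vs limit 60 → not met
2. commercial general liability coverage $2,300,000 < $2,325,000 → not met
3. scaffold inspection 602 days ago vs limit 540 → not met
4. condition 'performs public-works projects' holds; contractor registration certificate absent → not met
5. surety bond $85,000 ≥ $85,000 → met
6. lost-time incident rate 7 > 6 → not met
7. bonding capacity review 196 days ago vs limit 180 → not met
8. unresolved stop-work orders 3 ≤ 3 → met
9. workers' compensation coverage $800,000 < $875,000 → not met
Not met: 7 of 9

7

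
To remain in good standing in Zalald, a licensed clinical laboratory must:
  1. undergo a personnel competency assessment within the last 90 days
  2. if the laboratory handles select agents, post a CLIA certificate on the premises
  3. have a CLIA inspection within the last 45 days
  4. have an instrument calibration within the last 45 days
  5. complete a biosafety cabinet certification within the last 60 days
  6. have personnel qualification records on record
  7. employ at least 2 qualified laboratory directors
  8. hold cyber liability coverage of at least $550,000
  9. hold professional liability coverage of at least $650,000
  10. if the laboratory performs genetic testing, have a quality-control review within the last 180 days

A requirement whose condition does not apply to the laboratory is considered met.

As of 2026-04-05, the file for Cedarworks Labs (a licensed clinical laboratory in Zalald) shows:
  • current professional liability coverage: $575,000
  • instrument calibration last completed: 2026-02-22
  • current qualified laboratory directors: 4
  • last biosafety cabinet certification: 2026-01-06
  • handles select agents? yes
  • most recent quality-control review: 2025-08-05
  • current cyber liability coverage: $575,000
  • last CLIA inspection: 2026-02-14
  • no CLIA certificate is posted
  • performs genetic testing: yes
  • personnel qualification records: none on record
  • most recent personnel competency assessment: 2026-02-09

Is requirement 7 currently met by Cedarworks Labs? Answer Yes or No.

7. qualified laboratory directors 4 ≥ 2 → met

Yes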